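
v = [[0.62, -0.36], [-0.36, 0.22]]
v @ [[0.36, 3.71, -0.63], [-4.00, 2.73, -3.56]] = [[1.66, 1.32, 0.89], [-1.01, -0.73, -0.56]]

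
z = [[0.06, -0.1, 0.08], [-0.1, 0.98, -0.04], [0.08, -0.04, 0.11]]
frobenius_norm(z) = 1.01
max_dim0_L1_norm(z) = 1.12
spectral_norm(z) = 0.99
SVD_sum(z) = [[0.01, -0.11, 0.01],[-0.11, 0.98, -0.05],[0.01, -0.05, 0.0]] + [[0.05, 0.01, 0.07], [0.01, 0.00, 0.01], [0.07, 0.01, 0.11]] + [[-0.0, -0.00, 0.0],[-0.0, -0.0, 0.0],[0.00, 0.00, -0.00]]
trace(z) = 1.15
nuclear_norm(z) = 1.15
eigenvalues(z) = [0.99, -0.0, 0.16]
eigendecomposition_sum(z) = [[0.01, -0.11, 0.01], [-0.11, 0.98, -0.05], [0.01, -0.05, 0.00]] + [[-0.0, -0.0, 0.0], [-0.00, -0.00, 0.0], [0.00, 0.0, -0.0]] + [[0.05, 0.01, 0.07], [0.01, 0.00, 0.01], [0.07, 0.01, 0.11]]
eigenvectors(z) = [[-0.11, 0.82, 0.56], [0.99, 0.06, 0.11], [-0.05, -0.56, 0.82]]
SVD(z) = [[-0.11, -0.56, -0.82], [0.99, -0.11, -0.06], [-0.05, -0.82, 0.56]] @ diag([0.9934048398139854, 0.15887611984556274, 0.0022809596595480576]) @ [[-0.11, 0.99, -0.05], [-0.56, -0.11, -0.82], [0.82, 0.06, -0.56]]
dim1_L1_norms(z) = [0.24, 1.12, 0.23]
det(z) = -0.00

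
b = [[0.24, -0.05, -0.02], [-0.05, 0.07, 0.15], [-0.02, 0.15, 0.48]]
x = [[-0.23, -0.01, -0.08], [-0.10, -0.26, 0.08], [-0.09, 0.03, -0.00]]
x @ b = [[-0.05, -0.0, -0.04], [-0.01, -0.0, 0.00], [-0.02, 0.01, 0.01]]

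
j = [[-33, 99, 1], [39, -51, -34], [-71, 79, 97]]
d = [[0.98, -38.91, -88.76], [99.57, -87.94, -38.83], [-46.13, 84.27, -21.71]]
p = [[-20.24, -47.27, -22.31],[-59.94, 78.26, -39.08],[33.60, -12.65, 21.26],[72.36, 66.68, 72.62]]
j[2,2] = 97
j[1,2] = -34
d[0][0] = 0.98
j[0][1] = 99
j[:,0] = [-33, 39, -71]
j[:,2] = [1, -34, 97]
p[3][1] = 66.68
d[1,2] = -38.83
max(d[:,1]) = 84.27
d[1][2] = -38.83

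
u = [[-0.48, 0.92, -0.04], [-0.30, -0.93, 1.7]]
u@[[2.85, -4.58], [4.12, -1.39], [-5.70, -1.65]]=[[2.65, 0.99], [-14.38, -0.14]]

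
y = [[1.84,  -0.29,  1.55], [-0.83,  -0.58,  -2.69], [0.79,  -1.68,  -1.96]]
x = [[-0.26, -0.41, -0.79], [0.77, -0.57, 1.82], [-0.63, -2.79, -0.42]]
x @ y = [[-0.76, 1.64, 2.25], [3.33, -2.95, -0.84], [0.82, 2.51, 7.35]]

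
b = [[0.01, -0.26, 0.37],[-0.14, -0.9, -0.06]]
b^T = [[0.01, -0.14], [-0.26, -0.90], [0.37, -0.06]]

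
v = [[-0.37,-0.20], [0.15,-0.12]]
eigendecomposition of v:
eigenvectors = [[(0.76+0j),(0.76-0j)], [(-0.47-0.45j),-0.47+0.45j]]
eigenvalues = [(-0.24+0.12j), (-0.24-0.12j)]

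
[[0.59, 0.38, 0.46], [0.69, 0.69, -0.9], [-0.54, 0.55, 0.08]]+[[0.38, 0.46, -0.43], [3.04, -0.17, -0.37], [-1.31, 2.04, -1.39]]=[[0.97, 0.84, 0.03], [3.73, 0.52, -1.27], [-1.85, 2.59, -1.31]]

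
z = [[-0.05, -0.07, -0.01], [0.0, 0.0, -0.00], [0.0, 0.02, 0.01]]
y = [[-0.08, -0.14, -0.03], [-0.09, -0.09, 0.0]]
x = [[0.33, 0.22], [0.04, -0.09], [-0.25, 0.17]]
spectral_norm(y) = 0.21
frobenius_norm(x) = 0.51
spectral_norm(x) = 0.42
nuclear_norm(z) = 0.10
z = x @ y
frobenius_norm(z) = 0.09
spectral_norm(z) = 0.09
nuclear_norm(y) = 0.24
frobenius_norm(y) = 0.21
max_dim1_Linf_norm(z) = 0.07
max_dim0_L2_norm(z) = 0.07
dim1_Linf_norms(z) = [0.07, 0.0, 0.02]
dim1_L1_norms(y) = [0.25, 0.18]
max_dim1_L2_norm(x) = 0.4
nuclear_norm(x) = 0.70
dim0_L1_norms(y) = [0.17, 0.23, 0.03]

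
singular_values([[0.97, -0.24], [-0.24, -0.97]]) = [1.0, 1.0]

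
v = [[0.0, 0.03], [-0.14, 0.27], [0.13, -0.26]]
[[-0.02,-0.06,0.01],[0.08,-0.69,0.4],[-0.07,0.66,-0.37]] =v@[[-1.69, 1.21, -2.46], [-0.59, -1.94, 0.21]]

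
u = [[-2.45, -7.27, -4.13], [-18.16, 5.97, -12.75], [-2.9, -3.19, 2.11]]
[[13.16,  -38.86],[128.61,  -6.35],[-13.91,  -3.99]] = u@[[-2.11, -0.56], [2.31, 3.79], [-6.0, 3.07]]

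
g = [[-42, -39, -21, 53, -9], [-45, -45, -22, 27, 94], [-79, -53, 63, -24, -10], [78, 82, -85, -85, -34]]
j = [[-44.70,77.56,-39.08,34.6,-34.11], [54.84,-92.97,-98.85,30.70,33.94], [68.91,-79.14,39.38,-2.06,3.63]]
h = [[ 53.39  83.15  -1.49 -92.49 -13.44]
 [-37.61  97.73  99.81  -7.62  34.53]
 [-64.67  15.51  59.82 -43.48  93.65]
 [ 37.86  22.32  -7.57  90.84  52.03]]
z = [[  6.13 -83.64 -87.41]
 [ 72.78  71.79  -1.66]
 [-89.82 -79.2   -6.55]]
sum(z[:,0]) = -10.909999999999997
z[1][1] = 71.79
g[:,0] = [-42, -45, -79, 78]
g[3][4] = -34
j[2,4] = 3.63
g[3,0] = 78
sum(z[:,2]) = -95.61999999999999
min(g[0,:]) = -42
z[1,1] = 71.79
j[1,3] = 30.7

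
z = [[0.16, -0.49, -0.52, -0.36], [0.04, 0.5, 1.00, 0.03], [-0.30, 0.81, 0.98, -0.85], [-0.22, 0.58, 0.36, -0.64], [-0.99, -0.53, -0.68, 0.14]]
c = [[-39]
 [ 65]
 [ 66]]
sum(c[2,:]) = 66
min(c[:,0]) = -39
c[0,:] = [-39]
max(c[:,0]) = 66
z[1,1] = 0.501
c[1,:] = [65]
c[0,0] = -39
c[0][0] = -39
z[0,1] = -0.487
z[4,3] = 0.142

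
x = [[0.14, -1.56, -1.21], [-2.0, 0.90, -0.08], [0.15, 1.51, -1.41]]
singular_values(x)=[2.59, 1.9, 1.64]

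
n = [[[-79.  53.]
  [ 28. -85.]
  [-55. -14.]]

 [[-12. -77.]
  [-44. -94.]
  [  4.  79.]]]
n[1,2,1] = 79.0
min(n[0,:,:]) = -85.0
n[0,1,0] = 28.0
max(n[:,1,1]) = -85.0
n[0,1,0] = 28.0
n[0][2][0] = -55.0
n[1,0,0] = -12.0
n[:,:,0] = [[-79.0, 28.0, -55.0], [-12.0, -44.0, 4.0]]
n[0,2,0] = -55.0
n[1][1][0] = -44.0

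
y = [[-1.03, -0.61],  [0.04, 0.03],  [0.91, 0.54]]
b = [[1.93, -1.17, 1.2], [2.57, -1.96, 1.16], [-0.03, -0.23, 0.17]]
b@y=[[-0.94, -0.56],[-1.67, -1.00],[0.18, 0.10]]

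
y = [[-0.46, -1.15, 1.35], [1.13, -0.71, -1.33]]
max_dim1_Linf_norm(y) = 1.35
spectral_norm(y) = 2.23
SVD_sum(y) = [[-0.78, -0.18, 1.30], [0.83, 0.2, -1.38]] + [[0.32, -0.97, 0.05],[0.3, -0.91, 0.05]]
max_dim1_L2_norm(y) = 1.88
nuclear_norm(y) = 3.62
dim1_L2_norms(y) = [1.83, 1.88]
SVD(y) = [[-0.68, 0.73], [0.73, 0.68]] @ diag([2.2260195419123696, 1.396902644791055]) @ [[0.51,0.12,-0.85], [0.31,-0.95,0.05]]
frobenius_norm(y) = 2.63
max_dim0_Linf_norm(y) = 1.35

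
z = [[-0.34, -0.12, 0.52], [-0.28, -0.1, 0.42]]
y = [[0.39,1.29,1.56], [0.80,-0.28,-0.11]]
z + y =[[0.05, 1.17, 2.08], [0.52, -0.38, 0.31]]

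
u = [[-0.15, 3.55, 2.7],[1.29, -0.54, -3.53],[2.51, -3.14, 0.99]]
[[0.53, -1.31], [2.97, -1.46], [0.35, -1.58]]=u @ [[1.10, -1.21], [0.60, -0.45], [-0.53, 0.04]]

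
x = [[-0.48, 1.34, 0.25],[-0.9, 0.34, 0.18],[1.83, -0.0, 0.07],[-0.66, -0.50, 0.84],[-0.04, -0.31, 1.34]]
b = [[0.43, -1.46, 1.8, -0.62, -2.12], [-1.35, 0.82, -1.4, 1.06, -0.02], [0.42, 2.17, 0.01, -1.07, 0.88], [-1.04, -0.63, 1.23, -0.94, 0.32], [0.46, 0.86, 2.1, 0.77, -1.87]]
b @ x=[[4.9, 1.05, -3.39], [-3.35, -2.05, 0.58], [-1.47, 1.56, 0.78], [3.92, -1.24, -0.65], [2.41, 1.10, -1.44]]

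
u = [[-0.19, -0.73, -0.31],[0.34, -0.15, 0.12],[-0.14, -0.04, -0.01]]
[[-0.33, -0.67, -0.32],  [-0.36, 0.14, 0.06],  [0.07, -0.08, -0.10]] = u @ [[-0.71, 0.35, 0.61], [0.69, 0.49, 0.53], [-0.11, 0.80, -0.59]]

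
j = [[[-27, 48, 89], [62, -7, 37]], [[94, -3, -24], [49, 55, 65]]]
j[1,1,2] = 65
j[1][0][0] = 94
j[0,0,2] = 89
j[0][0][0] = -27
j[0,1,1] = -7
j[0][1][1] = -7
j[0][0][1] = 48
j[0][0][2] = 89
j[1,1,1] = 55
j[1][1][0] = 49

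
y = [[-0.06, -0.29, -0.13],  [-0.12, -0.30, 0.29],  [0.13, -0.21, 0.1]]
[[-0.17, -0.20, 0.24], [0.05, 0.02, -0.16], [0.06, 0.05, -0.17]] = y@[[0.42, 0.42, -0.79], [0.24, 0.33, -0.19], [0.59, 0.60, -1.06]]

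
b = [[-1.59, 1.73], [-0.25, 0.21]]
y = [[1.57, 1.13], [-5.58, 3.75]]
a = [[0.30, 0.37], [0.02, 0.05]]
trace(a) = 0.35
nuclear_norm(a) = 0.49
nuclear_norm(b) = 2.41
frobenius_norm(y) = 7.00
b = a @ y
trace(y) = 5.32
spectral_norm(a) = 0.48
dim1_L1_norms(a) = [0.67, 0.07]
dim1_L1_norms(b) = [3.32, 0.46]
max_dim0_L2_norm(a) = 0.37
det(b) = 0.10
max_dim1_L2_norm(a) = 0.48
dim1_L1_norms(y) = [2.7, 9.33]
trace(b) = -1.38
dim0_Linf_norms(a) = [0.3, 0.37]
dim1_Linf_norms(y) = [1.57, 5.58]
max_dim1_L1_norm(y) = 9.33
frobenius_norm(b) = 2.37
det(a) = 0.01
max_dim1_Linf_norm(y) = 5.58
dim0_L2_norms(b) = [1.61, 1.74]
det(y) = 12.19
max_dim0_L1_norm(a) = 0.42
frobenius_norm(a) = 0.48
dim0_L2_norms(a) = [0.3, 0.37]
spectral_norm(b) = 2.37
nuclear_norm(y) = 8.56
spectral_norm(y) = 6.76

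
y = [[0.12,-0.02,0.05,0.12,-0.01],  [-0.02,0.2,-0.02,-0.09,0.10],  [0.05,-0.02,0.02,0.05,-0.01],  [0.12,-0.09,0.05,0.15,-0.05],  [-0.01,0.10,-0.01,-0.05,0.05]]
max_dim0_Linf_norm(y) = 0.2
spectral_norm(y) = 0.36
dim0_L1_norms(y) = [0.32, 0.43, 0.15, 0.46, 0.22]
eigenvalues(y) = [0.36, 0.18, 0.01, -0.0, -0.0]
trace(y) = 0.54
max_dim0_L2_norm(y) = 0.24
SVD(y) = [[-0.4, -0.60, -0.4, 0.55, 0.16], [0.60, -0.63, 0.36, 0.10, -0.32], [-0.19, -0.20, -0.48, -0.50, -0.66], [-0.60, -0.33, 0.61, -0.38, 0.12], [0.31, -0.31, -0.33, -0.54, 0.65]] @ diag([0.3613383120027201, 0.17659806239007575, 0.006046037647556518, 0.003268755438121896, 0.0007136566022304806]) @ [[-0.4, 0.6, -0.19, -0.6, 0.31], [-0.6, -0.63, -0.20, -0.33, -0.31], [-0.4, 0.36, -0.48, 0.61, -0.33], [-0.55, -0.1, 0.5, 0.38, 0.54], [-0.16, 0.32, 0.66, -0.12, -0.65]]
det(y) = 0.00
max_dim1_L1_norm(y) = 0.46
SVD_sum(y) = [[0.06, -0.09, 0.03, 0.09, -0.04], [-0.09, 0.13, -0.04, -0.13, 0.07], [0.03, -0.04, 0.01, 0.04, -0.02], [0.09, -0.13, 0.04, 0.13, -0.07], [-0.04, 0.07, -0.02, -0.07, 0.03]] + [[0.06,0.07,0.02,0.03,0.03], [0.07,0.07,0.02,0.04,0.03], [0.02,0.02,0.01,0.01,0.01], [0.03,0.04,0.01,0.02,0.02], [0.03,0.03,0.01,0.02,0.02]] + [[0.00, -0.00, 0.0, -0.00, 0.0], [-0.00, 0.0, -0.0, 0.0, -0.0], [0.00, -0.00, 0.00, -0.00, 0.00], [-0.00, 0.0, -0.00, 0.0, -0.0], [0.0, -0.00, 0.00, -0.0, 0.00]] + [[-0.0,-0.0,0.00,0.0,0.0], [-0.0,-0.0,0.0,0.0,0.0], [0.00,0.0,-0.0,-0.0,-0.00], [0.0,0.0,-0.00,-0.0,-0.0], [0.0,0.00,-0.00,-0.00,-0.0]] + [[-0.00,  0.0,  0.00,  -0.0,  -0.0],  [0.00,  -0.00,  -0.0,  0.0,  0.0],  [0.0,  -0.0,  -0.00,  0.00,  0.0],  [-0.00,  0.0,  0.00,  -0.00,  -0.00],  [-0.0,  0.0,  0.00,  -0.00,  -0.00]]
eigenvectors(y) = [[0.40, -0.60, -0.4, 0.55, 0.16], [-0.6, -0.63, 0.36, 0.1, -0.32], [0.19, -0.20, -0.48, -0.50, -0.66], [0.6, -0.33, 0.61, -0.38, 0.12], [-0.31, -0.31, -0.33, -0.54, 0.65]]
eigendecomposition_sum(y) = [[0.06, -0.09, 0.03, 0.09, -0.04], [-0.09, 0.13, -0.04, -0.13, 0.07], [0.03, -0.04, 0.01, 0.04, -0.02], [0.09, -0.13, 0.04, 0.13, -0.07], [-0.04, 0.07, -0.02, -0.07, 0.03]] + [[0.06,0.07,0.02,0.03,0.03], [0.07,0.07,0.02,0.04,0.03], [0.02,0.02,0.01,0.01,0.01], [0.03,0.04,0.01,0.02,0.02], [0.03,0.03,0.01,0.02,0.02]] + [[0.00,-0.0,0.00,-0.0,0.00], [-0.0,0.0,-0.0,0.0,-0.00], [0.00,-0.0,0.0,-0.0,0.00], [-0.00,0.00,-0.00,0.00,-0.00], [0.00,-0.00,0.0,-0.00,0.0]] + [[-0.00,-0.0,0.0,0.00,0.0], [-0.0,-0.0,0.0,0.00,0.00], [0.00,0.0,-0.0,-0.00,-0.0], [0.00,0.00,-0.00,-0.0,-0.0], [0.0,0.0,-0.0,-0.0,-0.0]] + [[-0.0, 0.0, 0.0, -0.0, -0.00], [0.0, -0.0, -0.00, 0.00, 0.0], [0.0, -0.00, -0.00, 0.00, 0.0], [-0.00, 0.0, 0.00, -0.00, -0.00], [-0.00, 0.00, 0.00, -0.00, -0.0]]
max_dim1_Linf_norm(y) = 0.2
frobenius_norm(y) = 0.40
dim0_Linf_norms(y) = [0.12, 0.2, 0.05, 0.15, 0.1]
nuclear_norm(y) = 0.55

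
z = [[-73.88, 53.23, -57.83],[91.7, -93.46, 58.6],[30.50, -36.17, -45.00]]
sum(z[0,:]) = -78.47999999999999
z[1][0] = 91.7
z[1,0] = 91.7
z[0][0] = -73.88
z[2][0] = 30.5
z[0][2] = -57.83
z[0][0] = -73.88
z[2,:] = [30.5, -36.17, -45.0]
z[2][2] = -45.0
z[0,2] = -57.83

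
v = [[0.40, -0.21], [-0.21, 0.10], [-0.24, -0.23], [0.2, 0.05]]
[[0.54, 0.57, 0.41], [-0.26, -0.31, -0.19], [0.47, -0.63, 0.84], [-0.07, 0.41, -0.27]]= v @ [[0.19,1.86,-0.57], [-2.23,0.81,-3.05]]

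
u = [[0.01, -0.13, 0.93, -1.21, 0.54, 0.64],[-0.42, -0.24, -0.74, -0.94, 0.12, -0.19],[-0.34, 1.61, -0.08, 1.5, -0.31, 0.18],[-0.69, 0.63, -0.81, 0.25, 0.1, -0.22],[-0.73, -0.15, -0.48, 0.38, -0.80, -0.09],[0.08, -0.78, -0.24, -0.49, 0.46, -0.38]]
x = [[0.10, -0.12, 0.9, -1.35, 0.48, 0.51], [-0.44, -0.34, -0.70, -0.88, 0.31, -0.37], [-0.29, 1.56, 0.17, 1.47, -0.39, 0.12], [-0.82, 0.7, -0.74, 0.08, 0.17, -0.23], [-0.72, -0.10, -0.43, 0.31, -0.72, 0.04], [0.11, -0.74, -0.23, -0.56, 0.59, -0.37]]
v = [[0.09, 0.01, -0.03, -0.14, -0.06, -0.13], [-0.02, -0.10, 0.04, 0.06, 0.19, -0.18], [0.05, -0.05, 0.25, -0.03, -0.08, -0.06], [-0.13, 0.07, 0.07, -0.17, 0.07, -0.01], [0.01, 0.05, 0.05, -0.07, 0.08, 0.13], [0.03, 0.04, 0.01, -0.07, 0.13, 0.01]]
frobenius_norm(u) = 3.79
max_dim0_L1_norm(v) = 0.61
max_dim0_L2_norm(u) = 2.25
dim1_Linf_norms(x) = [1.35, 0.88, 1.56, 0.82, 0.72, 0.74]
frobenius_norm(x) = 3.79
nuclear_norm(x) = 7.23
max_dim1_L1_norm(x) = 4.0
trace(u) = -1.24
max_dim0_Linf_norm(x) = 1.56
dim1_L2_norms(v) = [0.22, 0.29, 0.28, 0.25, 0.18, 0.16]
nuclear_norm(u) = 7.22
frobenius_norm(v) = 0.57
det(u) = -0.02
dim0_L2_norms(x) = [1.22, 1.9, 1.45, 2.27, 1.17, 0.78]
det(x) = -0.12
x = v + u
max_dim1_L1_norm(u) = 4.02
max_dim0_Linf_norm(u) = 1.61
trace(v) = 0.16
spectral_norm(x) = 2.93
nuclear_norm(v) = 1.26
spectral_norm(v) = 0.31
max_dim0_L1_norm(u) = 4.77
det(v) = -0.00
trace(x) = -1.08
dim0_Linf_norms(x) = [0.82, 1.56, 0.9, 1.47, 0.72, 0.51]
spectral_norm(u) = 2.93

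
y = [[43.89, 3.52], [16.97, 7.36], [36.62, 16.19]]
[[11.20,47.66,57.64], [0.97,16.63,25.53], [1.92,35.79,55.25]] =y @[[0.3, 1.11, 1.27], [-0.56, -0.3, 0.54]]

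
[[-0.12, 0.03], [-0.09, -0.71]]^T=[[-0.12, -0.09],[0.03, -0.71]]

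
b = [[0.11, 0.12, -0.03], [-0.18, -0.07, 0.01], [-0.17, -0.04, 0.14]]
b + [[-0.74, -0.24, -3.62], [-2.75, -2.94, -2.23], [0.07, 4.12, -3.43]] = [[-0.63, -0.12, -3.65], [-2.93, -3.01, -2.22], [-0.10, 4.08, -3.29]]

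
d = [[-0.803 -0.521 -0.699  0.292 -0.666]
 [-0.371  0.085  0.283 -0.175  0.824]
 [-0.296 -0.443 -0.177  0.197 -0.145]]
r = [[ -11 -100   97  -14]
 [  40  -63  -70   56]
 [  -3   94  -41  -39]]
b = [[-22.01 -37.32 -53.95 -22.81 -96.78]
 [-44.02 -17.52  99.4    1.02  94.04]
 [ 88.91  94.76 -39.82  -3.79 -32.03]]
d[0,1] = -0.521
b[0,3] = -22.81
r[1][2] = -70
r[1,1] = -63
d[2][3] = 0.197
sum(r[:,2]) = -14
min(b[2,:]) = -39.82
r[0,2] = 97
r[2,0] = -3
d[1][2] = 0.283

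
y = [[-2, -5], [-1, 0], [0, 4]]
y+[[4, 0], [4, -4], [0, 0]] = [[2, -5], [3, -4], [0, 4]]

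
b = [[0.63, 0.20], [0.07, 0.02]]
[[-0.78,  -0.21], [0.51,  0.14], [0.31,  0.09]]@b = [[-0.51, -0.16], [0.33, 0.10], [0.20, 0.06]]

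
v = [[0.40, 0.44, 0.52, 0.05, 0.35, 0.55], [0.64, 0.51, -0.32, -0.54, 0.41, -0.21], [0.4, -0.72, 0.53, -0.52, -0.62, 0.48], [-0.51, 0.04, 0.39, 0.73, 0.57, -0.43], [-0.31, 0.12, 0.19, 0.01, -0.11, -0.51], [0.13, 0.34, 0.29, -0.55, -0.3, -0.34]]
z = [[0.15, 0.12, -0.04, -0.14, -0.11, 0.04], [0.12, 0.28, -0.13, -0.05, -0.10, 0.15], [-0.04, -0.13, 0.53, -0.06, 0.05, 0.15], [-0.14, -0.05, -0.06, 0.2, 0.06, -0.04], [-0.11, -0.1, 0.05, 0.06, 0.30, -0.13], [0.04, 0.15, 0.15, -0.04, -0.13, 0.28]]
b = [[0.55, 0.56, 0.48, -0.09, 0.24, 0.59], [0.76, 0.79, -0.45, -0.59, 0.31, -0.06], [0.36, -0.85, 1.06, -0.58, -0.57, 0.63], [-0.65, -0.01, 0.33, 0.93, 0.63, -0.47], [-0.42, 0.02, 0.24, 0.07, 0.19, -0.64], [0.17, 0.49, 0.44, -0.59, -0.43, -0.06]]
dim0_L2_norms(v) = [1.05, 1.05, 0.96, 1.18, 1.05, 1.07]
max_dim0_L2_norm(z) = 0.57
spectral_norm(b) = 2.13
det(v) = -0.01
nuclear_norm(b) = 6.37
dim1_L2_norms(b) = [1.12, 1.36, 1.74, 1.42, 0.83, 1.0]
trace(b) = 3.46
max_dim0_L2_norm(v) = 1.18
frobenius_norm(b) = 3.14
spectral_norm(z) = 0.65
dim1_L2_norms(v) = [1.03, 1.13, 1.36, 1.21, 0.65, 0.85]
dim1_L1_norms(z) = [0.6, 0.83, 0.96, 0.55, 0.75, 0.79]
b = z + v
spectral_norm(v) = 1.69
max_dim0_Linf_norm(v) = 0.73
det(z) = 0.00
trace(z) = 1.74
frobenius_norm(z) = 0.95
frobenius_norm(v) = 2.60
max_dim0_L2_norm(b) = 1.38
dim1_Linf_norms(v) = [0.55, 0.64, 0.72, 0.73, 0.51, 0.55]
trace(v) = 1.72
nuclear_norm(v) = 5.42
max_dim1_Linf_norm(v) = 0.73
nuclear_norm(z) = 1.74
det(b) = 0.08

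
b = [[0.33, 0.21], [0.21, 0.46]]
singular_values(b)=[0.61, 0.18]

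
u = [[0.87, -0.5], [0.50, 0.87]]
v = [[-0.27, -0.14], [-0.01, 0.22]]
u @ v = [[-0.23, -0.23], [-0.14, 0.12]]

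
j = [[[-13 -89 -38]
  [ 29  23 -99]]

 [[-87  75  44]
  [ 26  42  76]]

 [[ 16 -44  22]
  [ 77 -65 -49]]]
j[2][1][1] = -65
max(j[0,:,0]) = 29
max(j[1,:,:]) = 76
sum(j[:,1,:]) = 60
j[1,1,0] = 26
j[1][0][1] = 75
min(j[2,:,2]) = -49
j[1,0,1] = 75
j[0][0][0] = -13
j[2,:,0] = [16, 77]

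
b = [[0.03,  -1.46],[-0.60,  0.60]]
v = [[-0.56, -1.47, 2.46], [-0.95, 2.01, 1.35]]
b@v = [[1.37, -2.98, -1.90],[-0.23, 2.09, -0.67]]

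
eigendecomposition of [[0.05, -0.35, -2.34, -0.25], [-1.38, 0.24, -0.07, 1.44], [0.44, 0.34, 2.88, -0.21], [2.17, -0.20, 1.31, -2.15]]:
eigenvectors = [[0.65, 0.1, 0.66, 0.37], [-0.28, -0.55, 0.49, 0.90], [-0.69, 0.07, -0.12, -0.15], [0.12, 0.82, 0.55, 0.2]]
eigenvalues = [2.64, -1.63, 0.01, 0.0]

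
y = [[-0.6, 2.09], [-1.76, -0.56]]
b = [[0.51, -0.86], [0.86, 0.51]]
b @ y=[[1.21, 1.55], [-1.41, 1.51]]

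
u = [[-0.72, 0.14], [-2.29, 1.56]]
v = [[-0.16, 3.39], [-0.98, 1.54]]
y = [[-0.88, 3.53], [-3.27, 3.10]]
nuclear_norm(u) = 3.13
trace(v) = 1.38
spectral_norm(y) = 5.57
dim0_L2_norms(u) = [2.4, 1.57]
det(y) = 8.82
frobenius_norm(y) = 5.79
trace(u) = 0.84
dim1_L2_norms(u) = [0.73, 2.77]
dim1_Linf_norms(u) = [0.72, 2.29]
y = v + u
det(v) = 3.08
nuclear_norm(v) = 4.58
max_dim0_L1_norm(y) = 6.63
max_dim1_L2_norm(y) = 4.51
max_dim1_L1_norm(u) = 3.85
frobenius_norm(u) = 2.87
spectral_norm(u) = 2.85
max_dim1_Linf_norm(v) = 3.39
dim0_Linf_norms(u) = [2.29, 1.56]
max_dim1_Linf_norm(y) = 3.53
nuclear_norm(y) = 7.15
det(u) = -0.80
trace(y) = 2.22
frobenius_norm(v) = 3.85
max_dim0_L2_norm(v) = 3.72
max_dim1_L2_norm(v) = 3.39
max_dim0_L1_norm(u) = 3.01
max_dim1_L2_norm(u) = 2.77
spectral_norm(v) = 3.77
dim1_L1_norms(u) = [0.86, 3.85]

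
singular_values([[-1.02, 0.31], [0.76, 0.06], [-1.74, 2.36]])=[3.09, 0.87]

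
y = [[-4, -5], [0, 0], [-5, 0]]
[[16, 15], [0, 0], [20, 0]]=y @ [[-4, 0], [0, -3]]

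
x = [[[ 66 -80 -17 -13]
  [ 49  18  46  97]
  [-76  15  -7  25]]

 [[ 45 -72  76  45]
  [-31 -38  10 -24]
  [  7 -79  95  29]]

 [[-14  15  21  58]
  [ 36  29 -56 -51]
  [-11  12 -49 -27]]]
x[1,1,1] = -38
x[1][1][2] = 10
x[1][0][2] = 76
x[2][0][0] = -14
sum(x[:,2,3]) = 27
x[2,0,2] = 21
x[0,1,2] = 46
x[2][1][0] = 36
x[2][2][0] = -11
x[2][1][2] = -56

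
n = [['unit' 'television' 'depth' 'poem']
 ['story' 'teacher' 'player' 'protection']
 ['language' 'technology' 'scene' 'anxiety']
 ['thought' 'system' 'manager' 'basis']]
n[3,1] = 'system'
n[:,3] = ['poem', 'protection', 'anxiety', 'basis']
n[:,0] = ['unit', 'story', 'language', 'thought']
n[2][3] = 'anxiety'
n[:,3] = ['poem', 'protection', 'anxiety', 'basis']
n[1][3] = 'protection'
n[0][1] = 'television'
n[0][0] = 'unit'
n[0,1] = 'television'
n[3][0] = 'thought'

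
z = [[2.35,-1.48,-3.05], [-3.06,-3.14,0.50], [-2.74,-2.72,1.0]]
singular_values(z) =[6.12, 3.86, 0.25]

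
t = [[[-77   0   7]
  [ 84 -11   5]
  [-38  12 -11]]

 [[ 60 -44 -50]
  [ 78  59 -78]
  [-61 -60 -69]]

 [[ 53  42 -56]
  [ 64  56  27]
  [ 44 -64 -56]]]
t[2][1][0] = 64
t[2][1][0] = 64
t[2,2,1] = -64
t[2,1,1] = 56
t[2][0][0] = 53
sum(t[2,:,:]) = 110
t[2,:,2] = [-56, 27, -56]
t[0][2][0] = -38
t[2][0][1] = 42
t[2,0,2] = -56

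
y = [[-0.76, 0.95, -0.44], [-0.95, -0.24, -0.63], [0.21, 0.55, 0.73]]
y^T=[[-0.76, -0.95, 0.21], [0.95, -0.24, 0.55], [-0.44, -0.63, 0.73]]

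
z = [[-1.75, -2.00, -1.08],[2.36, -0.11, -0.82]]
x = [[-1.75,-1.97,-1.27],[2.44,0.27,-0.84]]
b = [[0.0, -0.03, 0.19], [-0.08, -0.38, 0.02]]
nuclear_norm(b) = 0.58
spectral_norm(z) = 3.23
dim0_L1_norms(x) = [4.19, 2.24, 2.11]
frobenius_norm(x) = 3.91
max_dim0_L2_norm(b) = 0.38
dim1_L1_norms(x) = [4.99, 3.55]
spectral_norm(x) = 3.39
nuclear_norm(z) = 5.24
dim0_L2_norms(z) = [2.94, 2.0, 1.36]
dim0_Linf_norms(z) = [2.36, 2.0, 1.08]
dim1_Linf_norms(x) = [1.97, 2.44]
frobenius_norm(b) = 0.43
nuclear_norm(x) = 5.34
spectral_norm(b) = 0.39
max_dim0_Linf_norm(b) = 0.38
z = b + x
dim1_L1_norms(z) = [4.83, 3.29]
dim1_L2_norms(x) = [2.93, 2.59]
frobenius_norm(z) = 3.81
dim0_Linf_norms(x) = [2.44, 1.97, 1.27]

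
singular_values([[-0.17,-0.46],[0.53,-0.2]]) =[0.57, 0.49]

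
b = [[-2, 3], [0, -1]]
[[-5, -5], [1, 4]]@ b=[[10, -10], [-2, -1]]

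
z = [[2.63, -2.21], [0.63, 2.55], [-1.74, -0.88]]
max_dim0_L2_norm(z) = 3.49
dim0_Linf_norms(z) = [2.63, 2.55]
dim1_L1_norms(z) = [4.84, 3.18, 2.62]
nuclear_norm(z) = 6.65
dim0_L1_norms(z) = [5.0, 5.64]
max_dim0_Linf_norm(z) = 2.63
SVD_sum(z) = [[1.94, -2.71], [-0.99, 1.39], [-0.17, 0.24]] + [[0.69, 0.50], [1.62, 1.16], [-1.57, -1.12]]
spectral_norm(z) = 3.75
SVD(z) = [[0.89,0.29], [-0.45,0.69], [-0.08,-0.66]] @ diag([3.7518402844675016, 2.9027735839790902]) @ [[0.58,-0.81], [0.81,0.58]]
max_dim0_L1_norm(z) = 5.64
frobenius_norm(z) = 4.74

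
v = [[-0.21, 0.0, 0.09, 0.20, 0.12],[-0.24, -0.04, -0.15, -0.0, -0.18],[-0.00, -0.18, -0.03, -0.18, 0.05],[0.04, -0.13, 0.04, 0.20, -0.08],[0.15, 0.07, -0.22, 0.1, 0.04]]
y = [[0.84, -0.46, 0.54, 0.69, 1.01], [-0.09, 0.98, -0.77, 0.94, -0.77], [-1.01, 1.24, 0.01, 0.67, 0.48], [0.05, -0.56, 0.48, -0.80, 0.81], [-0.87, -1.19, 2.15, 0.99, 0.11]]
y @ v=[[0.11, -0.1, -0.07, 0.31, 0.20], [-0.29, -0.08, 0.08, 0.23, -0.33], [0.01, -0.10, -0.36, -0.02, -0.38], [0.21, 0.1, -0.14, -0.16, 0.23], [0.52, -0.46, 0.05, -0.35, 0.14]]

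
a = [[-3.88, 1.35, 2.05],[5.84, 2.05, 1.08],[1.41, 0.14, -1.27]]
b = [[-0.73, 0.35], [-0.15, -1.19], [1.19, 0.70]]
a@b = [[5.07, -1.53],[-3.29, 0.36],[-2.56, -0.56]]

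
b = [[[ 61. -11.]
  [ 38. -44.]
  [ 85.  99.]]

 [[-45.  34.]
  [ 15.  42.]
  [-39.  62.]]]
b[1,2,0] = -39.0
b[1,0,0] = -45.0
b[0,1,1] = -44.0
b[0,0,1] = -11.0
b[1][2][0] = -39.0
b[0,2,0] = 85.0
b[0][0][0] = 61.0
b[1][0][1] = 34.0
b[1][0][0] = -45.0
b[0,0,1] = -11.0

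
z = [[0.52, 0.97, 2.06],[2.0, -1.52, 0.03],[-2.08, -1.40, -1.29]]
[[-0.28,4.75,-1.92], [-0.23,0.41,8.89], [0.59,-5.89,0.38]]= z@[[-0.19, 1.11, 1.95], [-0.1, 1.22, -3.28], [-0.04, 1.45, 0.12]]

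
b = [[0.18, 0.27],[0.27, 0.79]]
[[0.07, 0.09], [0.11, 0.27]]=b@[[0.33, 0.03], [0.03, 0.33]]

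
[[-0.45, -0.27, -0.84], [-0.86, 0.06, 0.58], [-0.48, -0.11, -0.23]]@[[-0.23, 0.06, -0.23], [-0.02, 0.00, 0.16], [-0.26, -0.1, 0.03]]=[[0.33, 0.06, 0.04], [0.05, -0.11, 0.22], [0.17, -0.01, 0.09]]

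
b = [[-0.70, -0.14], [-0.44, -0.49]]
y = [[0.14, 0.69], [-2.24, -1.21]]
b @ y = [[0.22, -0.31],[1.04, 0.29]]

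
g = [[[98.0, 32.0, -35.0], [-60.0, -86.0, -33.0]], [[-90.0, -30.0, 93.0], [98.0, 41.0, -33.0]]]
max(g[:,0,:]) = 98.0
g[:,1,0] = [-60.0, 98.0]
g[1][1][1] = 41.0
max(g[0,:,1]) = 32.0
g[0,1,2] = -33.0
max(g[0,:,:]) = 98.0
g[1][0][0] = -90.0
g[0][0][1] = 32.0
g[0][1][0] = -60.0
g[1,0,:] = [-90.0, -30.0, 93.0]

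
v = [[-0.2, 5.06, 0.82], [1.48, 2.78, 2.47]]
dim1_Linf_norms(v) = [5.06, 2.78]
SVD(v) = [[-0.81, -0.59], [-0.59, 0.81]] @ diag([6.146690284404596, 2.1339865387593577]) @ [[-0.12, -0.93, -0.34],[0.62, -0.34, 0.71]]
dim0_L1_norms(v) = [1.68, 7.84, 3.29]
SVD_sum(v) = [[0.57, 4.64, 1.71], [0.42, 3.36, 1.24]] + [[-0.77, 0.42, -0.89], [1.06, -0.58, 1.23]]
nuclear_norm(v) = 8.28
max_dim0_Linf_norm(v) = 5.06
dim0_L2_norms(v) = [1.49, 5.77, 2.6]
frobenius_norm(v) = 6.51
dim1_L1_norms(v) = [6.08, 6.73]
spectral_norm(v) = 6.15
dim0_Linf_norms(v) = [1.48, 5.06, 2.47]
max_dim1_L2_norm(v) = 5.13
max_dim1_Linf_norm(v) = 5.06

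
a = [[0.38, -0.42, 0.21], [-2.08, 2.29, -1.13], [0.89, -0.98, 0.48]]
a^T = [[0.38, -2.08, 0.89], [-0.42, 2.29, -0.98], [0.21, -1.13, 0.48]]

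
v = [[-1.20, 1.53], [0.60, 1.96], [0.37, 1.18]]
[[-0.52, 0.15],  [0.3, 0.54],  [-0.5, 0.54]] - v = [[0.68, -1.38], [-0.3, -1.42], [-0.87, -0.64]]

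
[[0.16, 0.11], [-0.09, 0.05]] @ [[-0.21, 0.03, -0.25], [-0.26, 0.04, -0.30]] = [[-0.06,0.01,-0.07], [0.01,-0.00,0.01]]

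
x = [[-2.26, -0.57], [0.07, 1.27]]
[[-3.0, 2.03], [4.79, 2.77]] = x @ [[0.38, -1.47], [3.75, 2.26]]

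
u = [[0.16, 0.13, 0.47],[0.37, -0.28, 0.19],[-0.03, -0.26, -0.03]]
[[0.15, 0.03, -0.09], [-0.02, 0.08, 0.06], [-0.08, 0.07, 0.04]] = u @ [[0.04, -0.09, 0.14], [0.28, -0.29, -0.15], [0.22, 0.17, -0.2]]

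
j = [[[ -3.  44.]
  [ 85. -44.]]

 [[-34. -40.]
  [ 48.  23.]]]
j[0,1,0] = 85.0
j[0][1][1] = -44.0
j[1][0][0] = -34.0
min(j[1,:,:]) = -40.0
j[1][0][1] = -40.0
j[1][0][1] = -40.0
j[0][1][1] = -44.0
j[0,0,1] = 44.0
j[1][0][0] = -34.0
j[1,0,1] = -40.0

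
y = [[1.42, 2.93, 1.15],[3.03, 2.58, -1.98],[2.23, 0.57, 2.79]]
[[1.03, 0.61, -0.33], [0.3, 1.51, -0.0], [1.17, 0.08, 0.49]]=y @ [[0.13, 0.23, 0.23], [0.18, 0.17, -0.24], [0.28, -0.19, 0.04]]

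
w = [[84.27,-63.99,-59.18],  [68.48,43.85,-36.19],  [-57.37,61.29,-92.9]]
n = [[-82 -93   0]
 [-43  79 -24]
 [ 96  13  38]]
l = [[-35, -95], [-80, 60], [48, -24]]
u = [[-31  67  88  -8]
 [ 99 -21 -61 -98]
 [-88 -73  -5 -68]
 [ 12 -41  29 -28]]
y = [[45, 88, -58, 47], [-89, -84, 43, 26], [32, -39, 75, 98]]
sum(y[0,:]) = 122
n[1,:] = [-43, 79, -24]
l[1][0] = -80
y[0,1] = 88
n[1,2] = -24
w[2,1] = 61.29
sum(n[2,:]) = 147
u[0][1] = 67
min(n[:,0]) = -82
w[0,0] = 84.27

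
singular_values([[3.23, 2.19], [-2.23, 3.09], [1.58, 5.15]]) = [6.6, 3.9]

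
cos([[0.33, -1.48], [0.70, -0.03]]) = [[1.50, 0.26], [-0.12, 1.56]]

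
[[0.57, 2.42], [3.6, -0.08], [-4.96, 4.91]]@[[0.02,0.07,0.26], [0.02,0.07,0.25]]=[[0.06, 0.21, 0.75], [0.07, 0.25, 0.92], [-0.0, -0.00, -0.06]]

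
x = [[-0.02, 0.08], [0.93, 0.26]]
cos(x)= [[0.96, -0.01],  [-0.11, 0.93]]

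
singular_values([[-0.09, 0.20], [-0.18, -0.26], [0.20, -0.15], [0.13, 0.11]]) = [0.38, 0.31]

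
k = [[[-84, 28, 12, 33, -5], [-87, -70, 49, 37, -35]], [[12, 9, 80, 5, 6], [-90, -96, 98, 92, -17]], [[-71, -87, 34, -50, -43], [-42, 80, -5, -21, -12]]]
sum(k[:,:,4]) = -106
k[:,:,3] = [[33, 37], [5, 92], [-50, -21]]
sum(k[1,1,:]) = -13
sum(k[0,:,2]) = 61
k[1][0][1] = 9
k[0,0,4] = -5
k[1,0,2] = 80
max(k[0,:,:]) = 49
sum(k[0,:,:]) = -122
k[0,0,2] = 12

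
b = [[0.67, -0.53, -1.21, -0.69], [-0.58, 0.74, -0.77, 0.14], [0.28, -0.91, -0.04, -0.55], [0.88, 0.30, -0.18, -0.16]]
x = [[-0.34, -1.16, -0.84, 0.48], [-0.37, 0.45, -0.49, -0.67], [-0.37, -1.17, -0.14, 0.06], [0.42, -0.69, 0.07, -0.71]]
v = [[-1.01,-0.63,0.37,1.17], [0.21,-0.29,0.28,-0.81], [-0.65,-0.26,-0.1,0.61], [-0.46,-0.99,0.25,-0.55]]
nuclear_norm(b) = 4.29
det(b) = 0.27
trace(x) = -0.74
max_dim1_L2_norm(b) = 1.63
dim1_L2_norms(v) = [1.71, 0.93, 0.93, 1.25]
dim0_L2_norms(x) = [0.75, 1.84, 0.98, 1.09]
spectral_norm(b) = 1.88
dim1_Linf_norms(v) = [1.17, 0.81, 0.65, 0.99]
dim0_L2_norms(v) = [1.3, 1.24, 0.54, 1.64]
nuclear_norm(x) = 4.40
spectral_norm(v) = 2.02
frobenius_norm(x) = 2.47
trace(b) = 1.21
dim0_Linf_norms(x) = [0.42, 1.17, 0.84, 0.71]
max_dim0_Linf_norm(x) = 1.17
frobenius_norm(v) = 2.49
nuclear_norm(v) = 3.84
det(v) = -0.06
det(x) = 0.80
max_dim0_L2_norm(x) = 1.84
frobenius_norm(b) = 2.51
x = b + v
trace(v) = -1.95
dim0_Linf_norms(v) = [1.01, 0.99, 0.37, 1.17]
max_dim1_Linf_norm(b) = 1.21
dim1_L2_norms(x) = [1.55, 1.01, 1.24, 1.08]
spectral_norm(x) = 1.96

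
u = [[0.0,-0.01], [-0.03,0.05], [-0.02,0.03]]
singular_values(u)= [0.07, 0.01]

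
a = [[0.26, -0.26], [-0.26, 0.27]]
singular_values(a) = [0.53, 0.0]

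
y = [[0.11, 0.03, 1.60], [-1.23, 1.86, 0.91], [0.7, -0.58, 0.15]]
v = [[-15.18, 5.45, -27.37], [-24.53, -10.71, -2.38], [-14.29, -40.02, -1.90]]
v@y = [[-27.53, 25.56, -23.43], [8.81, -19.28, -49.35], [46.32, -73.76, -59.57]]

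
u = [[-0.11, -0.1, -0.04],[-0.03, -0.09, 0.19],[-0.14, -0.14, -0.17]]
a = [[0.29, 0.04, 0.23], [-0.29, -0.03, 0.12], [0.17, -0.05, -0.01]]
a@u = [[-0.07, -0.06, -0.04], [0.02, 0.01, -0.01], [-0.02, -0.01, -0.01]]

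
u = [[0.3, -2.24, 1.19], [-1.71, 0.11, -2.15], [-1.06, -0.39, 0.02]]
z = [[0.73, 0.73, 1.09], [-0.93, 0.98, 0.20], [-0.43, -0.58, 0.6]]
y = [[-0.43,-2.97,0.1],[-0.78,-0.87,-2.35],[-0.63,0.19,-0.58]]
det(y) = -3.53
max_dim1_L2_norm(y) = 3.0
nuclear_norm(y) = 6.12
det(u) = -4.50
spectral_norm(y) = 3.30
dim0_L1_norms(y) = [1.84, 4.03, 3.03]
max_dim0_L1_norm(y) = 4.03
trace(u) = 0.43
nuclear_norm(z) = 3.80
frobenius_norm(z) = 2.24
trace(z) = 2.31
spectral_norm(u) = 3.24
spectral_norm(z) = 1.54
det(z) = 1.91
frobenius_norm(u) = 3.92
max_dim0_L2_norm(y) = 3.1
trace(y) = -1.88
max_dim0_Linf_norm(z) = 1.09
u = y + z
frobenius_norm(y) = 4.08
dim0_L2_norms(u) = [2.03, 2.28, 2.46]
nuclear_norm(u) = 6.00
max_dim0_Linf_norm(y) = 2.97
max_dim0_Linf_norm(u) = 2.24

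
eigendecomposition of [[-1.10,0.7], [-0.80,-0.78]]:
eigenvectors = [[-0.15+0.67j, (-0.15-0.67j)], [(-0.73+0j), (-0.73-0j)]]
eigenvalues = [(-0.94+0.73j), (-0.94-0.73j)]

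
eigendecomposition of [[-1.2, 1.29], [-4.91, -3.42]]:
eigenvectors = [[0.20+0.41j, (0.2-0.41j)],[(-0.89+0j), (-0.89-0j)]]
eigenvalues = [(-2.31+2.26j), (-2.31-2.26j)]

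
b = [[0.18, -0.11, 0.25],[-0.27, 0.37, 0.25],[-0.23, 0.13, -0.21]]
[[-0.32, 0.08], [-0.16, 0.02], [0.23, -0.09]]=b @ [[1.00,0.58], [1.25,0.42], [-1.43,0.07]]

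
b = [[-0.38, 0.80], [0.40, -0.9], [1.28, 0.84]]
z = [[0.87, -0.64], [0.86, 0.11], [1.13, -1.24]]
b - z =[[-1.25, 1.44], [-0.46, -1.01], [0.15, 2.08]]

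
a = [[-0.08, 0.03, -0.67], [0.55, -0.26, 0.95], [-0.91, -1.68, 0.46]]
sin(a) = [[-0.21, 0.02, -0.76],[0.65, -0.38, 1.09],[-1.02, -1.92, 0.43]]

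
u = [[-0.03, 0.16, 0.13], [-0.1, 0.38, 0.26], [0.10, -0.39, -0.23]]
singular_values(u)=[0.69, 0.03, 0.01]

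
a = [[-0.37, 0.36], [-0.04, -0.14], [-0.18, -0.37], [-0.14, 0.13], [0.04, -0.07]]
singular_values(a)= [0.59, 0.39]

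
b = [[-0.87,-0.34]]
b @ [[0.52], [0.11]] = [[-0.49]]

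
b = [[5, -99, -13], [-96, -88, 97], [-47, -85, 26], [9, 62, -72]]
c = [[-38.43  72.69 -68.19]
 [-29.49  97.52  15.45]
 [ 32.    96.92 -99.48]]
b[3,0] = 9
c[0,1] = 72.69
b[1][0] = -96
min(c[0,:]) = -68.19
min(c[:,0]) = -38.43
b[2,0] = -47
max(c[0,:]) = 72.69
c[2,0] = 32.0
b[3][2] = -72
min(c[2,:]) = -99.48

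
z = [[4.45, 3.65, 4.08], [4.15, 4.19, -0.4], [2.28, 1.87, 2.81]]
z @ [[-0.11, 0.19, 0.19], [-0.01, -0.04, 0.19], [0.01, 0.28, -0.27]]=[[-0.49, 1.84, 0.44], [-0.5, 0.51, 1.69], [-0.24, 1.15, 0.03]]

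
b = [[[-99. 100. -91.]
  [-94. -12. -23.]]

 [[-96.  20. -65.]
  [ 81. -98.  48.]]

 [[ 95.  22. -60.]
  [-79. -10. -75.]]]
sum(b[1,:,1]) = -78.0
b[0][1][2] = -23.0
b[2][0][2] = -60.0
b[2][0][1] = 22.0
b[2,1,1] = -10.0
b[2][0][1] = 22.0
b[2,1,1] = -10.0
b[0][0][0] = -99.0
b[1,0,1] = 20.0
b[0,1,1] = -12.0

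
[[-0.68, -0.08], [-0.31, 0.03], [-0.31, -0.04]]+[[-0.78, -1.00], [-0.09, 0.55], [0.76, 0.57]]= [[-1.46, -1.08], [-0.40, 0.58], [0.45, 0.53]]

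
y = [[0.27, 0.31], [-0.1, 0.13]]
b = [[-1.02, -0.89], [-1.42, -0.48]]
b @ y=[[-0.19, -0.43],[-0.34, -0.5]]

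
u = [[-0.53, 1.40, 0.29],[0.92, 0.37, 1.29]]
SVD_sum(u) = [[0.26,0.61,0.69], [0.38,0.9,1.02]] + [[-0.79, 0.79, -0.40], [0.54, -0.53, 0.27]]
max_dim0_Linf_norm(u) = 1.4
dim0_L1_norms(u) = [1.45, 1.77, 1.58]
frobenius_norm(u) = 2.23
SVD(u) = [[0.56,0.83], [0.83,-0.56]] @ diag([1.7092797766461225, 1.4320484088006877]) @ [[0.27, 0.64, 0.72], [-0.67, 0.66, -0.34]]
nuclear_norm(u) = 3.14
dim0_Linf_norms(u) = [0.92, 1.4, 1.29]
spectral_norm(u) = 1.71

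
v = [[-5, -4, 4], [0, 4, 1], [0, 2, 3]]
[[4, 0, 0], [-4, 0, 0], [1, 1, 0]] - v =[[9, 4, -4], [-4, -4, -1], [1, -1, -3]]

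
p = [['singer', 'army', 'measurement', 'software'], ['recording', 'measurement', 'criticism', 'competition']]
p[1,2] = 'criticism'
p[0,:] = ['singer', 'army', 'measurement', 'software']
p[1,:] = ['recording', 'measurement', 'criticism', 'competition']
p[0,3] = 'software'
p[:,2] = ['measurement', 'criticism']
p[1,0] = 'recording'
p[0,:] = ['singer', 'army', 'measurement', 'software']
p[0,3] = 'software'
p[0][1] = 'army'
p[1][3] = 'competition'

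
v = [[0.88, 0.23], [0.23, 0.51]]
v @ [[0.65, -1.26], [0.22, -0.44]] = [[0.62, -1.21], [0.26, -0.51]]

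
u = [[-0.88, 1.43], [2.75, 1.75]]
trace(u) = 0.87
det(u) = -5.47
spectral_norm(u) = 3.26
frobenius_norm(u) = 3.67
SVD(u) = [[0.01, 1.00], [1.00, -0.01]] @ diag([3.259734937317766, 1.6788174821671178]) @ [[0.84, 0.54], [-0.54, 0.84]]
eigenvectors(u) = [[-0.80, -0.36], [0.60, -0.93]]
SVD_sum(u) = [[0.03, 0.02], [2.74, 1.76]] + [[-0.91, 1.41], [0.01, -0.01]]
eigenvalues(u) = [-1.94, 2.81]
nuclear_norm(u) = 4.94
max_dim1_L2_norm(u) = 3.26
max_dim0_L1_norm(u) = 3.63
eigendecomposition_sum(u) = [[-1.51, 0.58], [1.12, -0.43]] + [[0.63, 0.85], [1.63, 2.18]]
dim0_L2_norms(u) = [2.89, 2.26]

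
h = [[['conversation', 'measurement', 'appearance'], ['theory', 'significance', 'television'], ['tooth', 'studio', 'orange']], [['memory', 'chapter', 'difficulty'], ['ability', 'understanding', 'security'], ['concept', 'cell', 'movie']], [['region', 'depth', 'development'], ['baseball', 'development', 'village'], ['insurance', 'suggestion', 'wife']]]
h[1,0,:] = ['memory', 'chapter', 'difficulty']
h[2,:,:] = [['region', 'depth', 'development'], ['baseball', 'development', 'village'], ['insurance', 'suggestion', 'wife']]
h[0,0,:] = ['conversation', 'measurement', 'appearance']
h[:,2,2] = ['orange', 'movie', 'wife']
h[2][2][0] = 'insurance'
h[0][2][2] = 'orange'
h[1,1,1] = 'understanding'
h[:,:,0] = [['conversation', 'theory', 'tooth'], ['memory', 'ability', 'concept'], ['region', 'baseball', 'insurance']]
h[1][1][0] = 'ability'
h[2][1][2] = 'village'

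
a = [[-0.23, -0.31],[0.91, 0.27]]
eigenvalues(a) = [(0.02+0.47j), (0.02-0.47j)]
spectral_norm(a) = 1.00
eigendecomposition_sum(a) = [[-0.12+0.24j,-0.16+0.01j],[(0.45-0.02j),(0.13+0.23j)]] + [[-0.12-0.24j, -0.16-0.01j], [(0.45+0.02j), 0.13-0.23j]]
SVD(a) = [[-0.32, 0.95], [0.95, 0.32]] @ diag([1.000840264582018, 0.21981529699135235]) @ [[0.93, 0.36], [0.36, -0.93]]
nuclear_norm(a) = 1.22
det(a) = 0.22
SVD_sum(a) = [[-0.3, -0.12], [0.88, 0.34]] + [[0.07,-0.19], [0.03,-0.07]]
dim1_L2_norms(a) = [0.39, 0.95]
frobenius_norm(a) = 1.02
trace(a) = 0.04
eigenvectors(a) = [[(0.24-0.44j), (0.24+0.44j)],[-0.86+0.00j, (-0.86-0j)]]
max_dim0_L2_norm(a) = 0.94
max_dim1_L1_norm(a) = 1.18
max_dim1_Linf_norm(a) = 0.91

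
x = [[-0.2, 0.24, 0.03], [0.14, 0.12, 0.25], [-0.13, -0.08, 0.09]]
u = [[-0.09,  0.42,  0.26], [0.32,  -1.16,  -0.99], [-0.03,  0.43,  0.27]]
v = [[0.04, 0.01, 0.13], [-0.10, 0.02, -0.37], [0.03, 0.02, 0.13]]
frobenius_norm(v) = 0.43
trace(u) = -0.98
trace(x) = 0.01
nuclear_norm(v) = 0.46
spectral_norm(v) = 0.43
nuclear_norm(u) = 1.86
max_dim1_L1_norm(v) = 0.49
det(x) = -0.02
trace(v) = 0.19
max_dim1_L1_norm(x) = 0.51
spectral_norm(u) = 1.71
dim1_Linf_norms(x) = [0.24, 0.25, 0.13]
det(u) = -0.01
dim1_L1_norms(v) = [0.18, 0.49, 0.18]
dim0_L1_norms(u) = [0.44, 2.01, 1.52]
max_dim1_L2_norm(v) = 0.38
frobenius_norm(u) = 1.71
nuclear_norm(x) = 0.80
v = u @ x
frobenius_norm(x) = 0.48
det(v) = 0.00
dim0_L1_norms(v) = [0.17, 0.05, 0.63]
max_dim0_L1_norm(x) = 0.47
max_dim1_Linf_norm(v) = 0.37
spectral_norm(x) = 0.33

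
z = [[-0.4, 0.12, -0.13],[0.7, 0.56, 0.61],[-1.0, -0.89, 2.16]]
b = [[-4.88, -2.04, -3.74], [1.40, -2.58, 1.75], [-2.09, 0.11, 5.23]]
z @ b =[[2.39, 0.49, 1.03], [-3.91, -2.81, 1.55], [-0.88, 4.57, 13.48]]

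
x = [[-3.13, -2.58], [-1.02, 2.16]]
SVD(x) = [[-0.98,0.21], [0.21,0.98]] @ diag([4.1178694556054065, 2.280888236321988]) @ [[0.69,0.72], [-0.72,0.69]]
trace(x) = -0.97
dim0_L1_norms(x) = [4.15, 4.74]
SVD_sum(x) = [[-2.79, -2.91],[0.59, 0.61]] + [[-0.34, 0.33], [-1.61, 1.55]]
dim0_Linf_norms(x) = [3.13, 2.58]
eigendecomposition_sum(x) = [[-3.32, -1.49], [-0.59, -0.26]] + [[0.19, -1.09], [-0.43, 2.42]]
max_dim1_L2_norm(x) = 4.06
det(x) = -9.39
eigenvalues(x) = [-3.59, 2.62]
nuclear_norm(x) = 6.40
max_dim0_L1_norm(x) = 4.74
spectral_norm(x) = 4.12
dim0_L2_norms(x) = [3.29, 3.36]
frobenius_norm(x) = 4.71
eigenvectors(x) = [[-0.98, 0.41], [-0.17, -0.91]]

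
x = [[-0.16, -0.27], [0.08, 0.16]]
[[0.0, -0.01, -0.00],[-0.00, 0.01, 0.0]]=x @ [[-0.05, -0.18, 0.08], [0.02, 0.16, -0.04]]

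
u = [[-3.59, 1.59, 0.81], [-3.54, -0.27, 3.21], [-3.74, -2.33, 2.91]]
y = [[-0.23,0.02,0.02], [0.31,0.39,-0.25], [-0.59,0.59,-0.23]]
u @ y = [[0.84,1.03,-0.66], [-1.16,1.72,-0.74], [-1.58,0.73,-0.16]]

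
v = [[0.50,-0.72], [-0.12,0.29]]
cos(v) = [[0.84, 0.27], [0.05, 0.92]]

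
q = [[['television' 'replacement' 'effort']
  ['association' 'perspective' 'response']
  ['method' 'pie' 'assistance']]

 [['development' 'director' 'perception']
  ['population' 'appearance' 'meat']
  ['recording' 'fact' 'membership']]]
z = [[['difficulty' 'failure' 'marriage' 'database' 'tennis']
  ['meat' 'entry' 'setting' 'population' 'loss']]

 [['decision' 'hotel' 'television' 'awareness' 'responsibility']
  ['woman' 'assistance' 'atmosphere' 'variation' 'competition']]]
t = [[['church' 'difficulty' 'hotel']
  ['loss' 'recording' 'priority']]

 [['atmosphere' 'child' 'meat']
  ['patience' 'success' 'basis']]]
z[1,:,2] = ['television', 'atmosphere']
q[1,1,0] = 'population'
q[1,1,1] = 'appearance'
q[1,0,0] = 'development'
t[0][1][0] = 'loss'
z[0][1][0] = 'meat'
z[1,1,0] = 'woman'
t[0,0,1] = 'difficulty'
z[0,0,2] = 'marriage'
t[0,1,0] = 'loss'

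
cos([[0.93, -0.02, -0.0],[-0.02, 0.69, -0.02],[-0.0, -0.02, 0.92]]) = [[0.60, 0.01, -0.0], [0.01, 0.77, 0.01], [-0.0, 0.01, 0.61]]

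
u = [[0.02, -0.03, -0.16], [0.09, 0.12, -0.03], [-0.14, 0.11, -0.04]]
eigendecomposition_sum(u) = [[-0.07-0.00j, (0.02-0j), -0.08+0.00j], [(0.01+0j), (-0+0j), (0.01-0j)], [-0.08-0.00j, (0.03-0j), -0.10+0.00j]] + [[(0.04+0.02j), (-0.03+0.06j), -0.04-0.01j], [0.04-0.05j, (0.06+0.05j), (-0.02+0.05j)], [-0.03-0.03j, 0.04-0.04j, (0.03+0.02j)]] + [[(0.04-0.02j), (-0.03-0.06j), -0.04+0.01j], [(0.04+0.05j), (0.06-0.05j), -0.02-0.05j], [(-0.03+0.03j), 0.04+0.04j, (0.03-0.02j)]]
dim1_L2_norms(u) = [0.16, 0.15, 0.18]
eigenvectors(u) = [[(-0.63+0j), 0.14+0.54j, 0.14-0.54j], [(0.11+0j), 0.68+0.00j, (0.68-0j)], [(-0.77+0j), (0.07-0.47j), 0.07+0.47j]]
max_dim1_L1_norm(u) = 0.29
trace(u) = 0.10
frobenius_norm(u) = 0.29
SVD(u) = [[0.13, 0.87, -0.48], [0.21, 0.45, 0.87], [0.97, -0.22, -0.12]] @ diag([0.18365025966950851, 0.16842603786207058, 0.14664669070049438]) @ [[-0.62, 0.69, -0.36], [0.52, 0.02, -0.85], [0.58, 0.72, 0.38]]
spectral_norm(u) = 0.18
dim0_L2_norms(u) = [0.17, 0.17, 0.17]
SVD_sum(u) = [[-0.02, 0.02, -0.01], [-0.02, 0.03, -0.01], [-0.11, 0.12, -0.06]] + [[0.08, 0.00, -0.12], [0.04, 0.0, -0.06], [-0.02, -0.0, 0.03]] + [[-0.04,-0.05,-0.03],[0.07,0.09,0.05],[-0.01,-0.01,-0.01]]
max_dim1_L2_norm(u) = 0.18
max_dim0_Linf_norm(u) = 0.16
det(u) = -0.00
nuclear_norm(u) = 0.50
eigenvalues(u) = [(-0.17+0j), (0.14+0.09j), (0.14-0.09j)]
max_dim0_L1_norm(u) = 0.26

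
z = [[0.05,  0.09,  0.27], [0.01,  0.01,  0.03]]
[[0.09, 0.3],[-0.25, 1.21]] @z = [[0.01,0.01,0.03], [-0.00,-0.01,-0.03]]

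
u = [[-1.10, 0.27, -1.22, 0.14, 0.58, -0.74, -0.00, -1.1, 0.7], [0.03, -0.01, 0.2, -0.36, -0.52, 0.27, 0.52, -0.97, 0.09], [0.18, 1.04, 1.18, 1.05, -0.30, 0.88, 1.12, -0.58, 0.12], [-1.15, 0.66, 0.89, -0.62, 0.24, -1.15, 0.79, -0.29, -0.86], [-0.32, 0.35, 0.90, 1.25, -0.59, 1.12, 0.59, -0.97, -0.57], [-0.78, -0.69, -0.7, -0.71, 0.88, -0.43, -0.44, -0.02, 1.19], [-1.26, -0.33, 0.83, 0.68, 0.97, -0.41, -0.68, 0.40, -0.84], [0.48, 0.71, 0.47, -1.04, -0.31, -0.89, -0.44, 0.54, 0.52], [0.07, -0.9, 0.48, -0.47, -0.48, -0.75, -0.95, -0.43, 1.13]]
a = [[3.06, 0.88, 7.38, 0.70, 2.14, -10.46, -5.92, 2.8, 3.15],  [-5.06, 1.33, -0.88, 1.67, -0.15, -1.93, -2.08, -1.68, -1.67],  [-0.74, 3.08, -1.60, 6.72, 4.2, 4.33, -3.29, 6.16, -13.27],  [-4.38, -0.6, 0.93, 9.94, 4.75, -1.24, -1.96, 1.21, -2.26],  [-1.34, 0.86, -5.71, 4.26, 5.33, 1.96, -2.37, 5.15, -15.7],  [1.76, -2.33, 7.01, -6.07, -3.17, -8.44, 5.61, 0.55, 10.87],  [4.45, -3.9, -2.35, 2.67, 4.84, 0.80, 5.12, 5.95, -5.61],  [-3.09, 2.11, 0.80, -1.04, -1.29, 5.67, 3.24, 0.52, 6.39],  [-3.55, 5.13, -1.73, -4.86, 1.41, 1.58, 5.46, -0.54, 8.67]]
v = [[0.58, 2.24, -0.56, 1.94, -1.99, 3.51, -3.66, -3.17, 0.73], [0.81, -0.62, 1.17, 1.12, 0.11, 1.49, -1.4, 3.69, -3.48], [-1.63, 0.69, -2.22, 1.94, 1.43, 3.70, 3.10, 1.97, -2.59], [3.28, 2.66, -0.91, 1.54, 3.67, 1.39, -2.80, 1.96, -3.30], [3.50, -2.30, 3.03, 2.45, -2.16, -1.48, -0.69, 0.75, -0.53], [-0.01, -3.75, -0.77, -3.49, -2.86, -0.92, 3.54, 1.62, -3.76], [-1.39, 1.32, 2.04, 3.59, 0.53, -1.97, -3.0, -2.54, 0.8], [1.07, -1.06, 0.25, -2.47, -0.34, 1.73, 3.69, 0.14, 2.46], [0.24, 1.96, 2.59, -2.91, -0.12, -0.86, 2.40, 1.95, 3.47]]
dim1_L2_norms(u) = [2.32, 1.32, 2.47, 2.4, 2.41, 2.16, 2.3, 1.92, 2.1]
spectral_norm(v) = 11.89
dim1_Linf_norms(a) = [10.46, 5.06, 13.27, 9.94, 15.7, 10.87, 5.95, 6.39, 8.67]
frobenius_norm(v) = 20.24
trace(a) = 23.93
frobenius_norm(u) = 6.54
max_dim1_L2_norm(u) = 2.47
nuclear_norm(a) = 96.53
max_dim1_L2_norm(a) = 19.08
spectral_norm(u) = 4.05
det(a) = -7967628.11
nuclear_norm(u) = 16.43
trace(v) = -3.19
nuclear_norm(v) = 52.02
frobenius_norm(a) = 43.36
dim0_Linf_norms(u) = [1.26, 1.04, 1.22, 1.25, 0.97, 1.15, 1.12, 1.1, 1.19]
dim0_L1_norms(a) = [27.43, 20.22, 28.39, 37.93, 27.28, 36.41, 35.05, 24.56, 67.59]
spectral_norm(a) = 33.51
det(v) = -768115.45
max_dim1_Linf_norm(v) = 3.76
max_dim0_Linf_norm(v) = 3.76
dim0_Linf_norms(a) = [5.06, 5.13, 7.38, 9.94, 5.33, 10.46, 5.92, 6.16, 15.7]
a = u @ v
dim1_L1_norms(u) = [5.85, 2.97, 6.45, 6.65, 6.66, 5.84, 6.4, 5.4, 5.66]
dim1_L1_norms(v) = [18.38, 13.89, 19.27, 21.51, 16.89, 20.72, 17.18, 13.21, 16.5]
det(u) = 10.29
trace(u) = -0.58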